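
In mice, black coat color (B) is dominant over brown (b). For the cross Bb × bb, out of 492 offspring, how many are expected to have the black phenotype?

Punnett square for Bb × bb:
Offspring genotypes: 2 Bb, 2 bb
Total offspring: 4
Count with target: 2
Probability: 2/4 = 1/2
Expected count = 1/2 × 492 = 246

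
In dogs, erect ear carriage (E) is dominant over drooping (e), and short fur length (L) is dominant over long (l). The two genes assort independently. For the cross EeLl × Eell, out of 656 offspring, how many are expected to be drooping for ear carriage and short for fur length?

Dihybrid cross EeLl × Eell — consider each gene separately:
ear carriage: Ee × Ee → 1 EE, 2 Ee, 1 ee → 3 E_ : 1 ee (out of 4)
fur length: Ll × ll → 2 Ll, 2 ll → 2 L_ : 2 ll (out of 4)
Looking for: drooping (ee) and short (L_)
P(drooping) = 1/4, P(short) = 2/4
P(both) = 1/4 × 2/4 = 2/16 = 1/8
Expected count = 1/8 × 656 = 82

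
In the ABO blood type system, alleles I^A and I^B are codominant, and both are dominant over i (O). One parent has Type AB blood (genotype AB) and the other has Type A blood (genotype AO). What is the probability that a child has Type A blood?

Cross: AB × AO
Possible offspring genotypes: 1 AA, 1 AO, 1 AB, 1 BO
Blood type counts: 2 Type A, 1 Type AB, 1 Type B
Probability of Type A: 2/4 = 1/2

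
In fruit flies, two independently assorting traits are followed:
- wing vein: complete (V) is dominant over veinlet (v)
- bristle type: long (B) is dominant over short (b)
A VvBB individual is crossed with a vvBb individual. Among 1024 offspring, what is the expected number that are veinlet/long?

Dihybrid cross VvBB × vvBb — consider each gene separately:
wing vein: Vv × vv → 2 Vv, 2 vv → 2 V_ : 2 vv (out of 4)
bristle type: BB × Bb → 2 BB, 2 Bb → 4 B_ (out of 4)
Combine (counts out of 4 × 4 = 16): complete/long (V_B_) = 2×4 = 8; veinlet/long (vvB_) = 2×4 = 8
Phenotype counts (out of 16): 8 complete/long, 8 veinlet/long
veinlet/long: 8 out of 16 → fraction 1/2
Expected count = 1/2 × 1024 = 512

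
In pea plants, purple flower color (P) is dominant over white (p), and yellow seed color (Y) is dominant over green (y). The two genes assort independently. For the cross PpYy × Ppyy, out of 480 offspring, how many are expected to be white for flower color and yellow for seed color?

Dihybrid cross PpYy × Ppyy — consider each gene separately:
flower color: Pp × Pp → 1 PP, 2 Pp, 1 pp → 3 P_ : 1 pp (out of 4)
seed color: Yy × yy → 2 Yy, 2 yy → 2 Y_ : 2 yy (out of 4)
Looking for: white (pp) and yellow (Y_)
P(white) = 1/4, P(yellow) = 2/4
P(both) = 1/4 × 2/4 = 2/16 = 1/8
Expected count = 1/8 × 480 = 60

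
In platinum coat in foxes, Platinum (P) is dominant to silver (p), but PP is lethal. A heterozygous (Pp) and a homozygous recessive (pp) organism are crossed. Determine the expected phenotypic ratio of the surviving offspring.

Cross: Pp × pp
Punnett square offspring (before lethality): 2 Pp, 2 pp
No PP offspring are produced in this cross.
Ratio: 1 platinum : 1 silver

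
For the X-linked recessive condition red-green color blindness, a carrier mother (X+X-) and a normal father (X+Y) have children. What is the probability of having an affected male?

Cross: X+X- × X+Y
Offspring: 1 X+X+, 1 X+Y, 1 X+X-, 1 X-Y
Probability of an affected male: 1/4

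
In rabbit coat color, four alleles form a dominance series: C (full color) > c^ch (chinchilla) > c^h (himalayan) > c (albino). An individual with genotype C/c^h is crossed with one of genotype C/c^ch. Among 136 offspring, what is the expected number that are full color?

Cross: C/c^h × C/c^ch
Allele dominance: C > c^ch > c^h > c
Offspring genotypes: 1 C/C, 1 C/c^ch, 1 C/c^h, 1 c^ch/c^h
Phenotype counts: 3 full color, 1 chinchilla
full color: 3 out of 4 → fraction 3/4
Expected count = 3/4 × 136 = 102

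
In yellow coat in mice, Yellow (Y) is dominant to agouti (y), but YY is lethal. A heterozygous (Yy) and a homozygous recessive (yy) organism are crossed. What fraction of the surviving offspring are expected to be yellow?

Cross: Yy × yy
Punnett square offspring (before lethality): 2 Yy, 2 yy
No YY offspring are produced in this cross.
yellow: 2 out of 4
Probability: 2/4 = 1/2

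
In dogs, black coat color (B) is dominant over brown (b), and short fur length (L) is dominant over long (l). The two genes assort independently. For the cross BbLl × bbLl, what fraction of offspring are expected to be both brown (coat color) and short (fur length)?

Dihybrid cross BbLl × bbLl — consider each gene separately:
coat color: Bb × bb → 2 Bb, 2 bb → 2 B_ : 2 bb (out of 4)
fur length: Ll × Ll → 1 LL, 2 Ll, 1 ll → 3 L_ : 1 ll (out of 4)
Looking for: brown (bb) and short (L_)
P(brown) = 2/4, P(short) = 3/4
P(both) = 2/4 × 3/4 = 6/16 = 3/8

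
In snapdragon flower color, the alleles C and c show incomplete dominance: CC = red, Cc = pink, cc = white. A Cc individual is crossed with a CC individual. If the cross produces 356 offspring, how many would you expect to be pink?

Punnett square for Cc × CC:
Offspring genotypes: 2 CC, 2 Cc
Phenotype counts: 2 red, 2 pink
pink: 2 out of 4 → fraction 1/2
Expected count = 1/2 × 356 = 178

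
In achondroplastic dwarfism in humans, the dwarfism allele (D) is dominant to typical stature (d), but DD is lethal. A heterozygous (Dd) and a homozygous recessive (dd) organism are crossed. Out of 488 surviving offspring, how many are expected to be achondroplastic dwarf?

Cross: Dd × dd
Punnett square offspring (before lethality): 2 Dd, 2 dd
No DD offspring are produced in this cross.
achondroplastic dwarf: 2 out of 4 → fraction 1/2
Expected count = 1/2 × 488 = 244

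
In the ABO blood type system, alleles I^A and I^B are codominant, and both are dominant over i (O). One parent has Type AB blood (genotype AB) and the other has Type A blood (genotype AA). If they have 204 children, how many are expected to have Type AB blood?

Cross: AB × AA
Possible offspring genotypes: 2 AA, 2 AB
Blood type counts: 2 Type A, 2 Type AB
Probability of Type AB: 2/4 = 1/2
Expected count = 1/2 × 204 = 102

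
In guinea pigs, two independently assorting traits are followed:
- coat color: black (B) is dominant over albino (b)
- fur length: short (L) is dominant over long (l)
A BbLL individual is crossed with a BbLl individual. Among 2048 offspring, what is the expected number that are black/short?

Dihybrid cross BbLL × BbLl — consider each gene separately:
coat color: Bb × Bb → 1 BB, 2 Bb, 1 bb → 3 B_ : 1 bb (out of 4)
fur length: LL × Ll → 2 LL, 2 Ll → 4 L_ (out of 4)
Combine (counts out of 4 × 4 = 16): black/short (B_L_) = 3×4 = 12; albino/short (bbL_) = 1×4 = 4
Phenotype counts (out of 16): 12 black/short, 4 albino/short
black/short: 12 out of 16 → fraction 3/4
Expected count = 3/4 × 2048 = 1536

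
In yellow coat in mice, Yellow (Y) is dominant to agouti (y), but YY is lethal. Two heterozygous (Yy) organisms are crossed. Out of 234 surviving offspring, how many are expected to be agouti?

Cross: Yy × Yy
Punnett square offspring (before lethality): 1 YY, 2 Yy, 1 yy
The YY genotype is lethal (embryos die); surviving offspring: 2 Yy, 1 yy
agouti: 1 out of 3 → fraction 1/3
Expected count = 1/3 × 234 = 78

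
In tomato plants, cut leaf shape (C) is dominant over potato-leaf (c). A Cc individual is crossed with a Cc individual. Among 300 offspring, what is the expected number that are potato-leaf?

Punnett square for Cc × Cc:
Offspring genotypes: 1 CC, 2 Cc, 1 cc
cut: 3, potato-leaf: 1
potato-leaf: 1 out of 4 → fraction 1/4
Expected count = 1/4 × 300 = 75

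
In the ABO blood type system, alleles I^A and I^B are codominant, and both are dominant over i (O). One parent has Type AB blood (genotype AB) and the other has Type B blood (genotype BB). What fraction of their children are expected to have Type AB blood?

Cross: AB × BB
Possible offspring genotypes: 2 AB, 2 BB
Blood type counts: 2 Type AB, 2 Type B
Probability of Type AB: 2/4 = 1/2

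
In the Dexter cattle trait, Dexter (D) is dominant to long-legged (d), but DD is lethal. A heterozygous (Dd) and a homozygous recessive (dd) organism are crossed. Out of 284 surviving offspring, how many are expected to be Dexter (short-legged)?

Cross: Dd × dd
Punnett square offspring (before lethality): 2 Dd, 2 dd
No DD offspring are produced in this cross.
Dexter (short-legged): 2 out of 4 → fraction 1/2
Expected count = 1/2 × 284 = 142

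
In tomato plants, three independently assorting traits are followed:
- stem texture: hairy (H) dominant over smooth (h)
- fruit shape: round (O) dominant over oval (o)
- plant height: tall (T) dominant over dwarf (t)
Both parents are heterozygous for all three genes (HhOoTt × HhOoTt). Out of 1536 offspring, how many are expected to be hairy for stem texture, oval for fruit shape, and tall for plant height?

Trihybrid cross: HhOoTt × HhOoTt
Each trait segregates independently with a 3:1 phenotypic ratio, so each gene contributes 3/4 (dominant) or 1/4 (recessive).
Target: hairy (stem texture), oval (fruit shape), tall (plant height)
Probability = product of independent per-trait probabilities
= 3/4 × 1/4 × 3/4 = 9/64
Expected count = 9/64 × 1536 = 216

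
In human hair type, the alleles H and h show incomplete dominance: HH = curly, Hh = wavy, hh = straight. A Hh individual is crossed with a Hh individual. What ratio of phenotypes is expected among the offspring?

Punnett square for Hh × Hh:
Offspring genotypes: 1 HH, 2 Hh, 1 hh
Phenotype counts: 1 curly, 2 wavy, 1 straight
Ratio: 1 curly : 2 wavy : 1 straight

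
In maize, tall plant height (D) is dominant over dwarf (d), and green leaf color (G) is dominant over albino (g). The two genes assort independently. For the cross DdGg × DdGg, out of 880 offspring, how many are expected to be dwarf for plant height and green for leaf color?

Dihybrid cross DdGg × DdGg — consider each gene separately:
plant height: Dd × Dd → 1 DD, 2 Dd, 1 dd → 3 D_ : 1 dd (out of 4)
leaf color: Gg × Gg → 1 GG, 2 Gg, 1 gg → 3 G_ : 1 gg (out of 4)
Looking for: dwarf (dd) and green (G_)
P(dwarf) = 1/4, P(green) = 3/4
P(both) = 1/4 × 3/4 = 3/16
Expected count = 3/16 × 880 = 165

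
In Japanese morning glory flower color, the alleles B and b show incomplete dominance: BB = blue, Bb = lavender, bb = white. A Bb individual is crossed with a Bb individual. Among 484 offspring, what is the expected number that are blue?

Punnett square for Bb × Bb:
Offspring genotypes: 1 BB, 2 Bb, 1 bb
Phenotype counts: 1 blue, 2 lavender, 1 white
blue: 1 out of 4 → fraction 1/4
Expected count = 1/4 × 484 = 121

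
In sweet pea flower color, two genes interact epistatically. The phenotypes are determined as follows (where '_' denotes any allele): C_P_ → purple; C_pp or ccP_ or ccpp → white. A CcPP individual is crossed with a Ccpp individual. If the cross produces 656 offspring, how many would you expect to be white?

Cross: CcPP × Ccpp — consider each gene separately:
C gene: Cc × Cc → 1 CC, 2 Cc, 1 cc → 3 C_ : 1 cc (out of 4)
P gene: PP × pp → 4 Pp → 4 P_ (out of 4)
Genotype classes (out of 4 × 4 = 16): C_P_ = 3×4 = 12; ccP_ = 1×4 = 4
Apply the phenotype rules: C_P_ (12) → purple; ccP_ (4) → white
Phenotype counts (out of 16): 12 purple, 4 white
white: 4 out of 16 → fraction 1/4
Expected count = 1/4 × 656 = 164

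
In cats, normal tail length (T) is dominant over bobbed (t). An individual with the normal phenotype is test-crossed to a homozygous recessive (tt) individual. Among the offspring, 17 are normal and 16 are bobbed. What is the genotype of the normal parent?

Test cross: ? × tt
Offspring: 17 normal, 16 bobbed — approximately 1:1.
A 1:1 ratio in a test cross indicates the unknown parent is heterozygous (Tt).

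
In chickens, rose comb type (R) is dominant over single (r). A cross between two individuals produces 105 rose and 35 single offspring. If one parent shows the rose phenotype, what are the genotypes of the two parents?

Observed offspring: 105 rose, 35 single
The observed ratio simplifies to 3:1. Single (rr) offspring appear, so each parent must contribute one r allele. The parent stated to show rose carries R, so it is Rr. The other parent is then either Rr or rr: Rr × rr would give a 1:1 split, whereas Rr × Rr gives 3:1 — matching the data. So both parents are heterozygous (Rr × Rr).
Parent genotypes: Rr × Rr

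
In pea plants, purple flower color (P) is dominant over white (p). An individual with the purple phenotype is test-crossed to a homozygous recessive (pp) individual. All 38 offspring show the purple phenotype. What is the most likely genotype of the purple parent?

Test cross: ? × pp
All offspring are purple.
If the unknown parent were heterozygous (Pp), about half of 38 offspring would be white; none are. The unknown parent is most likely homozygous dominant (PP).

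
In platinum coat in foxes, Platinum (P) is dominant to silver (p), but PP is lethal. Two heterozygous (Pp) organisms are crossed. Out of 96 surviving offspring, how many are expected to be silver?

Cross: Pp × Pp
Punnett square offspring (before lethality): 1 PP, 2 Pp, 1 pp
The PP genotype is lethal (embryos die); surviving offspring: 2 Pp, 1 pp
silver: 1 out of 3 → fraction 1/3
Expected count = 1/3 × 96 = 32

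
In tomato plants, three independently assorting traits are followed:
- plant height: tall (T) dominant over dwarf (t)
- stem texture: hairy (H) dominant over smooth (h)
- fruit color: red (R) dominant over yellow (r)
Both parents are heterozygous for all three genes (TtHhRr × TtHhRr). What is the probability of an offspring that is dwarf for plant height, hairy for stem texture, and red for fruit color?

Trihybrid cross: TtHhRr × TtHhRr
Each trait segregates independently with a 3:1 phenotypic ratio, so each gene contributes 3/4 (dominant) or 1/4 (recessive).
Target: dwarf (plant height), hairy (stem texture), red (fruit color)
Probability = product of independent per-trait probabilities
= 1/4 × 3/4 × 3/4 = 9/64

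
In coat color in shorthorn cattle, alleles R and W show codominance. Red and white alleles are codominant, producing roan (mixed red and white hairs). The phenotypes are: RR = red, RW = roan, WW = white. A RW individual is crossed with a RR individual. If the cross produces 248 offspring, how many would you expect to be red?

Punnett square for RW × RR:
Offspring genotypes: 2 RR, 2 RW
Phenotype counts: 2 red, 2 roan
red: 2 out of 4 → fraction 1/2
Expected count = 1/2 × 248 = 124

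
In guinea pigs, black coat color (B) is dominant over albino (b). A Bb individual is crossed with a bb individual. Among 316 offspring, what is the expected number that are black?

Punnett square for Bb × bb:
Offspring genotypes: 2 Bb, 2 bb
black: 2, albino: 2
black: 2 out of 4 → fraction 1/2
Expected count = 1/2 × 316 = 158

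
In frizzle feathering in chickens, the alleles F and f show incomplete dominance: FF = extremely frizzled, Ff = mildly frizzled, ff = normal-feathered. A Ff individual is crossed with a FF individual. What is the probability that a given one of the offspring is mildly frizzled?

Punnett square for Ff × FF:
Offspring genotypes: 2 FF, 2 Ff
Phenotype counts: 2 extremely frizzled, 2 mildly frizzled
mildly frizzled: 2 out of 4
Probability: 2/4 = 1/2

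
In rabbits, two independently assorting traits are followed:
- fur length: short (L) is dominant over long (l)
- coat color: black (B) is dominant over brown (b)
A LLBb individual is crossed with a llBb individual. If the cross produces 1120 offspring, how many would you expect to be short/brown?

Dihybrid cross LLBb × llBb — consider each gene separately:
fur length: LL × ll → 4 Ll → 4 L_ (out of 4)
coat color: Bb × Bb → 1 BB, 2 Bb, 1 bb → 3 B_ : 1 bb (out of 4)
Combine (counts out of 4 × 4 = 16): short/black (L_B_) = 4×3 = 12; short/brown (L_bb) = 4×1 = 4
Phenotype counts (out of 16): 12 short/black, 4 short/brown
short/brown: 4 out of 16 → fraction 1/4
Expected count = 1/4 × 1120 = 280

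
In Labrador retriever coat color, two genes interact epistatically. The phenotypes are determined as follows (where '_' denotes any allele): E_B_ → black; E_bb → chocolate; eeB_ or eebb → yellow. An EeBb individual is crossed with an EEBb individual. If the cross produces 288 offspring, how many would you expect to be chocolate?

Cross: EeBb × EEBb — consider each gene separately:
E gene: Ee × EE → 2 EE, 2 Ee → 4 E_ (out of 4)
B gene: Bb × Bb → 1 BB, 2 Bb, 1 bb → 3 B_ : 1 bb (out of 4)
Genotype classes (out of 4 × 4 = 16): E_B_ = 4×3 = 12; E_bb = 4×1 = 4
Apply the phenotype rules: E_B_ (12) → black; E_bb (4) → chocolate
Phenotype counts (out of 16): 12 black, 4 chocolate
chocolate: 4 out of 16 → fraction 1/4
Expected count = 1/4 × 288 = 72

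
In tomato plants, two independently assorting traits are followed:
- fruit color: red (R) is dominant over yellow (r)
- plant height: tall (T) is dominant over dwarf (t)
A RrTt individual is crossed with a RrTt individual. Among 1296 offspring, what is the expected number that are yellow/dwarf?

Dihybrid cross RrTt × RrTt — consider each gene separately:
fruit color: Rr × Rr → 1 RR, 2 Rr, 1 rr → 3 R_ : 1 rr (out of 4)
plant height: Tt × Tt → 1 TT, 2 Tt, 1 tt → 3 T_ : 1 tt (out of 4)
Combine (counts out of 4 × 4 = 16): red/tall (R_T_) = 3×3 = 9; red/dwarf (R_tt) = 3×1 = 3; yellow/tall (rrT_) = 1×3 = 3; yellow/dwarf (rrtt) = 1×1 = 1
Phenotype counts (out of 16): 9 red/tall, 3 red/dwarf, 3 yellow/tall, 1 yellow/dwarf
yellow/dwarf: 1 out of 16 → fraction 1/16
Expected count = 1/16 × 1296 = 81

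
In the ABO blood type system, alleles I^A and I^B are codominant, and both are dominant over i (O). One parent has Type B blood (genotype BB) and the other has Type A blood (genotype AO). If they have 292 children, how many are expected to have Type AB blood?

Cross: BB × AO
Possible offspring genotypes: 2 AB, 2 BO
Blood type counts: 2 Type AB, 2 Type B
Probability of Type AB: 2/4 = 1/2
Expected count = 1/2 × 292 = 146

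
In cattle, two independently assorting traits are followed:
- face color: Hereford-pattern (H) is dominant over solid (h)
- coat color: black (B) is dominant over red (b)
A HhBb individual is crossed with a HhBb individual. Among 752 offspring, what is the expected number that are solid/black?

Dihybrid cross HhBb × HhBb — consider each gene separately:
face color: Hh × Hh → 1 HH, 2 Hh, 1 hh → 3 H_ : 1 hh (out of 4)
coat color: Bb × Bb → 1 BB, 2 Bb, 1 bb → 3 B_ : 1 bb (out of 4)
Combine (counts out of 4 × 4 = 16): Hereford-pattern/black (H_B_) = 3×3 = 9; Hereford-pattern/red (H_bb) = 3×1 = 3; solid/black (hhB_) = 1×3 = 3; solid/red (hhbb) = 1×1 = 1
Phenotype counts (out of 16): 9 Hereford-pattern/black, 3 Hereford-pattern/red, 3 solid/black, 1 solid/red
solid/black: 3 out of 16 → fraction 3/16
Expected count = 3/16 × 752 = 141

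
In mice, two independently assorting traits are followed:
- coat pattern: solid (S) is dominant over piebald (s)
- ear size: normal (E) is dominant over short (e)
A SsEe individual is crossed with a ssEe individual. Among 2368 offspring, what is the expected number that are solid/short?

Dihybrid cross SsEe × ssEe — consider each gene separately:
coat pattern: Ss × ss → 2 Ss, 2 ss → 2 S_ : 2 ss (out of 4)
ear size: Ee × Ee → 1 EE, 2 Ee, 1 ee → 3 E_ : 1 ee (out of 4)
Combine (counts out of 4 × 4 = 16): solid/normal (S_E_) = 2×3 = 6; solid/short (S_ee) = 2×1 = 2; piebald/normal (ssE_) = 2×3 = 6; piebald/short (ssee) = 2×1 = 2
Phenotype counts (out of 16): 6 solid/normal, 2 solid/short, 6 piebald/normal, 2 piebald/short
solid/short: 2 out of 16 → fraction 1/8
Expected count = 1/8 × 2368 = 296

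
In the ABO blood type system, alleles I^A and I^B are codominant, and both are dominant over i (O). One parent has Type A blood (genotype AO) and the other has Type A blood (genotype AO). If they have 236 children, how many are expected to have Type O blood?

Cross: AO × AO
Possible offspring genotypes: 1 AA, 2 AO, 1 OO
Blood type counts: 3 Type A, 1 Type O
Probability of Type O: 1/4
Expected count = 1/4 × 236 = 59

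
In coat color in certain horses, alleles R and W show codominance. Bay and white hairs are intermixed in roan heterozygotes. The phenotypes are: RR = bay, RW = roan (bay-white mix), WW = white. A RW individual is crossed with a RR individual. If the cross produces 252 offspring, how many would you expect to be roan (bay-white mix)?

Punnett square for RW × RR:
Offspring genotypes: 2 RR, 2 RW
Phenotype counts: 2 bay, 2 roan (bay-white mix)
roan (bay-white mix): 2 out of 4 → fraction 1/2
Expected count = 1/2 × 252 = 126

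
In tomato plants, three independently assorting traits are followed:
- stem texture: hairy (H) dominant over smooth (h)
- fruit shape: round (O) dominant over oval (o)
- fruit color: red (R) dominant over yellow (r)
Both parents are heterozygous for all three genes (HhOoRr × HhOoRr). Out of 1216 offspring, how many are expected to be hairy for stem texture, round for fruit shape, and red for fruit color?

Trihybrid cross: HhOoRr × HhOoRr
Each trait segregates independently with a 3:1 phenotypic ratio, so each gene contributes 3/4 (dominant) or 1/4 (recessive).
Target: hairy (stem texture), round (fruit shape), red (fruit color)
Probability = product of independent per-trait probabilities
= 3/4 × 3/4 × 3/4 = 27/64
Expected count = 27/64 × 1216 = 513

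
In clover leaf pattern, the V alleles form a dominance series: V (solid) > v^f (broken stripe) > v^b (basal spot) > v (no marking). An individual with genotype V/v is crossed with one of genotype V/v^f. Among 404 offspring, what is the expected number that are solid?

Cross: V/v × V/v^f
Allele dominance: V > v^f > v^b > v
Offspring genotypes: 1 V/V, 1 V/v^f, 1 V/v, 1 v^f/v
Phenotype counts: 3 solid, 1 broken stripe
solid: 3 out of 4 → fraction 3/4
Expected count = 3/4 × 404 = 303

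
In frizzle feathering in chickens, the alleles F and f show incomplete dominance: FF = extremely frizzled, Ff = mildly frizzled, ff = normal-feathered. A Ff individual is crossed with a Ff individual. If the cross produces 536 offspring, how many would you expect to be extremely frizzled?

Punnett square for Ff × Ff:
Offspring genotypes: 1 FF, 2 Ff, 1 ff
Phenotype counts: 1 extremely frizzled, 2 mildly frizzled, 1 normal-feathered
extremely frizzled: 1 out of 4 → fraction 1/4
Expected count = 1/4 × 536 = 134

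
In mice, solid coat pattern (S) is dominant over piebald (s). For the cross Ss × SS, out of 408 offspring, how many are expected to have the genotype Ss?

Punnett square for Ss × SS:
Offspring genotypes: 2 SS, 2 Ss
Total offspring: 4
Count with target: 2
Probability: 2/4 = 1/2
Expected count = 1/2 × 408 = 204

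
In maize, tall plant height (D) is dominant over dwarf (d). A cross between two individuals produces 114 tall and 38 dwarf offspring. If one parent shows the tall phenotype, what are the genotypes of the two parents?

Observed offspring: 114 tall, 38 dwarf
The observed ratio simplifies to 3:1. Dwarf (dd) offspring appear, so each parent must contribute one d allele. The parent stated to show tall carries D, so it is Dd. The other parent is then either Dd or dd: Dd × dd would give a 1:1 split, whereas Dd × Dd gives 3:1 — matching the data. So both parents are heterozygous (Dd × Dd).
Parent genotypes: Dd × Dd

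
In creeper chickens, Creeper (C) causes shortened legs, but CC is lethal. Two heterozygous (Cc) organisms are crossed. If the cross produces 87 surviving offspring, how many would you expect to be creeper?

Cross: Cc × Cc
Punnett square offspring (before lethality): 1 CC, 2 Cc, 1 cc
The CC genotype is lethal (embryos die); surviving offspring: 2 Cc, 1 cc
creeper: 2 out of 3 → fraction 2/3
Expected count = 2/3 × 87 = 58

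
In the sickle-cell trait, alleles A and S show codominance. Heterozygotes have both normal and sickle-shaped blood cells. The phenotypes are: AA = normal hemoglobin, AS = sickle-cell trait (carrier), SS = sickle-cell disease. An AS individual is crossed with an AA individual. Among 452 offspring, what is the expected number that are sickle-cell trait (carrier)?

Punnett square for AS × AA:
Offspring genotypes: 2 AA, 2 AS
Phenotype counts: 2 normal hemoglobin, 2 sickle-cell trait (carrier)
sickle-cell trait (carrier): 2 out of 4 → fraction 1/2
Expected count = 1/2 × 452 = 226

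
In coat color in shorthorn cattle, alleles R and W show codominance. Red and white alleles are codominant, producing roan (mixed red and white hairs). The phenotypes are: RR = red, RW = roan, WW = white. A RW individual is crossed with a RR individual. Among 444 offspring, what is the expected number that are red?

Punnett square for RW × RR:
Offspring genotypes: 2 RR, 2 RW
Phenotype counts: 2 red, 2 roan
red: 2 out of 4 → fraction 1/2
Expected count = 1/2 × 444 = 222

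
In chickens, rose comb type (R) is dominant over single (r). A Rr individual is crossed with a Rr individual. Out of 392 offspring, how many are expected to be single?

Punnett square for Rr × Rr:
Offspring genotypes: 1 RR, 2 Rr, 1 rr
rose: 3, single: 1
single: 1 out of 4 → fraction 1/4
Expected count = 1/4 × 392 = 98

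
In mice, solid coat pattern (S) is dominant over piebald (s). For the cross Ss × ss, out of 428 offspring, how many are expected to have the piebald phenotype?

Punnett square for Ss × ss:
Offspring genotypes: 2 Ss, 2 ss
Total offspring: 4
Count with target: 2
Probability: 2/4 = 1/2
Expected count = 1/2 × 428 = 214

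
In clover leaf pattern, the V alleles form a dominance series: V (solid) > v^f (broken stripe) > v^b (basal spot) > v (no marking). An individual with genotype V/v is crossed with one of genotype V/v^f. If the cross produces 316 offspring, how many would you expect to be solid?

Cross: V/v × V/v^f
Allele dominance: V > v^f > v^b > v
Offspring genotypes: 1 V/V, 1 V/v^f, 1 V/v, 1 v^f/v
Phenotype counts: 3 solid, 1 broken stripe
solid: 3 out of 4 → fraction 3/4
Expected count = 3/4 × 316 = 237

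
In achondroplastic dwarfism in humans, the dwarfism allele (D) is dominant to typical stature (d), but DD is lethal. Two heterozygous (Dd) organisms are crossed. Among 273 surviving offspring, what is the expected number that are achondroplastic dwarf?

Cross: Dd × Dd
Punnett square offspring (before lethality): 1 DD, 2 Dd, 1 dd
The DD genotype is lethal (embryos die); surviving offspring: 2 Dd, 1 dd
achondroplastic dwarf: 2 out of 3 → fraction 2/3
Expected count = 2/3 × 273 = 182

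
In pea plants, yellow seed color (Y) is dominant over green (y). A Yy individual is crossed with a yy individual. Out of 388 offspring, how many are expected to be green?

Punnett square for Yy × yy:
Offspring genotypes: 2 Yy, 2 yy
yellow: 2, green: 2
green: 2 out of 4 → fraction 1/2
Expected count = 1/2 × 388 = 194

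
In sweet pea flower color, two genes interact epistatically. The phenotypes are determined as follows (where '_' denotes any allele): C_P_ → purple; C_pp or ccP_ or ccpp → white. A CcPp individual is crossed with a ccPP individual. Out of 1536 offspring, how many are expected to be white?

Cross: CcPp × ccPP — consider each gene separately:
C gene: Cc × cc → 2 Cc, 2 cc → 2 C_ : 2 cc (out of 4)
P gene: Pp × PP → 2 PP, 2 Pp → 4 P_ (out of 4)
Genotype classes (out of 4 × 4 = 16): C_P_ = 2×4 = 8; ccP_ = 2×4 = 8
Apply the phenotype rules: C_P_ (8) → purple; ccP_ (8) → white
Phenotype counts (out of 16): 8 purple, 8 white
white: 8 out of 16 → fraction 1/2
Expected count = 1/2 × 1536 = 768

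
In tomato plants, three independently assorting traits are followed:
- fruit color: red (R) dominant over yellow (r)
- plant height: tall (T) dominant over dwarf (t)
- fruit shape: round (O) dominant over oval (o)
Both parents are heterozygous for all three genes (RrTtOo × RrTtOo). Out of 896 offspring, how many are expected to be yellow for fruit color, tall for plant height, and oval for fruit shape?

Trihybrid cross: RrTtOo × RrTtOo
Each trait segregates independently with a 3:1 phenotypic ratio, so each gene contributes 3/4 (dominant) or 1/4 (recessive).
Target: yellow (fruit color), tall (plant height), oval (fruit shape)
Probability = product of independent per-trait probabilities
= 1/4 × 3/4 × 1/4 = 3/64
Expected count = 3/64 × 896 = 42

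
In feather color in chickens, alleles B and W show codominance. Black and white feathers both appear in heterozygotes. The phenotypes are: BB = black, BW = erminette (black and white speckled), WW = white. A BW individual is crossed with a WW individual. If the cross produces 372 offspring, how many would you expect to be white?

Punnett square for BW × WW:
Offspring genotypes: 2 BW, 2 WW
Phenotype counts: 2 erminette (black and white speckled), 2 white
white: 2 out of 4 → fraction 1/2
Expected count = 1/2 × 372 = 186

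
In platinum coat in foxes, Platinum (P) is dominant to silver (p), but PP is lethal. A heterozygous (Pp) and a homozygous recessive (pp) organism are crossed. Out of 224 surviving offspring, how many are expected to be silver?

Cross: Pp × pp
Punnett square offspring (before lethality): 2 Pp, 2 pp
No PP offspring are produced in this cross.
silver: 2 out of 4 → fraction 1/2
Expected count = 1/2 × 224 = 112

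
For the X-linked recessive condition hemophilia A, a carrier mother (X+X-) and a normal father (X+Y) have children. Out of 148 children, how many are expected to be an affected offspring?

Cross: X+X- × X+Y
Offspring: 1 X+X+, 1 X+Y, 1 X+X-, 1 X-Y
Probability of an affected offspring: 1/4
Expected count = 1/4 × 148 = 37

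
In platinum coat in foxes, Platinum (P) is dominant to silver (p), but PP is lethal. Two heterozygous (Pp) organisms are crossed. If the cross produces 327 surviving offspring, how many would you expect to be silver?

Cross: Pp × Pp
Punnett square offspring (before lethality): 1 PP, 2 Pp, 1 pp
The PP genotype is lethal (embryos die); surviving offspring: 2 Pp, 1 pp
silver: 1 out of 3 → fraction 1/3
Expected count = 1/3 × 327 = 109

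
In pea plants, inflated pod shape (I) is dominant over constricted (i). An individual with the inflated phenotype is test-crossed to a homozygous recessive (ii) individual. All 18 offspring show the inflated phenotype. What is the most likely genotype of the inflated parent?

Test cross: ? × ii
All offspring are inflated.
If the unknown parent were heterozygous (Ii), about half of 18 offspring would be constricted; none are. The unknown parent is most likely homozygous dominant (II).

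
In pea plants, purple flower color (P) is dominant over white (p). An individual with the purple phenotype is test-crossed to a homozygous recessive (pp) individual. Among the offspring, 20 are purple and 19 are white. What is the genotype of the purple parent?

Test cross: ? × pp
Offspring: 20 purple, 19 white — approximately 1:1.
A 1:1 ratio in a test cross indicates the unknown parent is heterozygous (Pp).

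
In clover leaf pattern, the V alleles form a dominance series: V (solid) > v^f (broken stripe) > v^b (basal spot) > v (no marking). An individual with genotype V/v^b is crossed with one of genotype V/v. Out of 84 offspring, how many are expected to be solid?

Cross: V/v^b × V/v
Allele dominance: V > v^f > v^b > v
Offspring genotypes: 1 V/V, 1 V/v, 1 V/v^b, 1 v^b/v
Phenotype counts: 3 solid, 1 basal spot
solid: 3 out of 4 → fraction 3/4
Expected count = 3/4 × 84 = 63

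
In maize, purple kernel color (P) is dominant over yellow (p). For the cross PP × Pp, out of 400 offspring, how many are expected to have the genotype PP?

Punnett square for PP × Pp:
Offspring genotypes: 2 PP, 2 Pp
Total offspring: 4
Count with target: 2
Probability: 2/4 = 1/2
Expected count = 1/2 × 400 = 200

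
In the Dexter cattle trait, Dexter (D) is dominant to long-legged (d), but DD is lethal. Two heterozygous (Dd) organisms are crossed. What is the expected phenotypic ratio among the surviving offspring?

Cross: Dd × Dd
Punnett square offspring (before lethality): 1 DD, 2 Dd, 1 dd
The DD genotype is lethal (embryos die); surviving offspring: 2 Dd, 1 dd
Ratio: 2 Dexter (short-legged) : 1 long-legged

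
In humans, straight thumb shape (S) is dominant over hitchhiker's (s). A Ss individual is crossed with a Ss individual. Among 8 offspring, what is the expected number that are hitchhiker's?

Punnett square for Ss × Ss:
Offspring genotypes: 1 SS, 2 Ss, 1 ss
straight: 3, hitchhiker's: 1
hitchhiker's: 1 out of 4 → fraction 1/4
Expected count = 1/4 × 8 = 2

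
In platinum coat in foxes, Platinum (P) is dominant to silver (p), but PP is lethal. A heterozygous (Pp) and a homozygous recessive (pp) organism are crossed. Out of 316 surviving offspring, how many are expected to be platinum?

Cross: Pp × pp
Punnett square offspring (before lethality): 2 Pp, 2 pp
No PP offspring are produced in this cross.
platinum: 2 out of 4 → fraction 1/2
Expected count = 1/2 × 316 = 158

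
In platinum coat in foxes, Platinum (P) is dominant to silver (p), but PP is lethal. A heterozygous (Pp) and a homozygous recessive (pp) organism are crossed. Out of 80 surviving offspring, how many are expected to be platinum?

Cross: Pp × pp
Punnett square offspring (before lethality): 2 Pp, 2 pp
No PP offspring are produced in this cross.
platinum: 2 out of 4 → fraction 1/2
Expected count = 1/2 × 80 = 40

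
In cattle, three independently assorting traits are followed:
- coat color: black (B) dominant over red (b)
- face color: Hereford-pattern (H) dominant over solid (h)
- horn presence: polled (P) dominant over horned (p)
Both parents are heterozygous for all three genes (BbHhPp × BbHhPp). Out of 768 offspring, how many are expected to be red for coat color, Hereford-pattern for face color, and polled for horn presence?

Trihybrid cross: BbHhPp × BbHhPp
Each trait segregates independently with a 3:1 phenotypic ratio, so each gene contributes 3/4 (dominant) or 1/4 (recessive).
Target: red (coat color), Hereford-pattern (face color), polled (horn presence)
Probability = product of independent per-trait probabilities
= 1/4 × 3/4 × 3/4 = 9/64
Expected count = 9/64 × 768 = 108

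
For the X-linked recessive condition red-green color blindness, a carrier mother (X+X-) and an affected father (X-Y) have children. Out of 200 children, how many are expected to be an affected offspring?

Cross: X+X- × X-Y
Offspring: 1 X+X-, 1 X+Y, 1 X-X-, 1 X-Y
Probability of an affected offspring: 2/4 = 1/2
Expected count = 1/2 × 200 = 100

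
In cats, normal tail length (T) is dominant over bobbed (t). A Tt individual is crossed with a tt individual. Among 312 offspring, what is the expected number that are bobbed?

Punnett square for Tt × tt:
Offspring genotypes: 2 Tt, 2 tt
normal: 2, bobbed: 2
bobbed: 2 out of 4 → fraction 1/2
Expected count = 1/2 × 312 = 156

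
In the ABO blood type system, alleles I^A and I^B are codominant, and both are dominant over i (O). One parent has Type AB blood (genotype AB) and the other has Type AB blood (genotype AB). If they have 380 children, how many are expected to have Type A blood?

Cross: AB × AB
Possible offspring genotypes: 1 AA, 2 AB, 1 BB
Blood type counts: 1 Type A, 2 Type AB, 1 Type B
Probability of Type A: 1/4
Expected count = 1/4 × 380 = 95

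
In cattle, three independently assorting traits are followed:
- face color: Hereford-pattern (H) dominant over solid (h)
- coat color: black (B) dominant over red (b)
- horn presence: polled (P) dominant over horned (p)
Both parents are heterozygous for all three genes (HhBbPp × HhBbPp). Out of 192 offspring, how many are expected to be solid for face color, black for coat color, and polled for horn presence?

Trihybrid cross: HhBbPp × HhBbPp
Each trait segregates independently with a 3:1 phenotypic ratio, so each gene contributes 3/4 (dominant) or 1/4 (recessive).
Target: solid (face color), black (coat color), polled (horn presence)
Probability = product of independent per-trait probabilities
= 1/4 × 3/4 × 3/4 = 9/64
Expected count = 9/64 × 192 = 27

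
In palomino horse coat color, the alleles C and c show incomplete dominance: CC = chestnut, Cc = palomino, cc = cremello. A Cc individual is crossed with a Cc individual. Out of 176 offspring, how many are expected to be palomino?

Punnett square for Cc × Cc:
Offspring genotypes: 1 CC, 2 Cc, 1 cc
Phenotype counts: 1 chestnut, 2 palomino, 1 cremello
palomino: 2 out of 4 → fraction 1/2
Expected count = 1/2 × 176 = 88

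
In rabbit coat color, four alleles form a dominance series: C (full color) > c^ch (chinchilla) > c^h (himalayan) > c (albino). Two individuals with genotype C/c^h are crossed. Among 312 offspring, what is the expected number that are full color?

Cross: C/c^h × C/c^h
Allele dominance: C > c^ch > c^h > c
Offspring genotypes: 1 C/C, 2 C/c^h, 1 c^h/c^h
Phenotype counts: 3 full color, 1 himalayan
full color: 3 out of 4 → fraction 3/4
Expected count = 3/4 × 312 = 234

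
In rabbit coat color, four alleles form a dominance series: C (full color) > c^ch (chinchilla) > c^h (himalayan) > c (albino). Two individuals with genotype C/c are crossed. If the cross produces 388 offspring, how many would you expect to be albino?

Cross: C/c × C/c
Allele dominance: C > c^ch > c^h > c
Offspring genotypes: 1 C/C, 2 C/c, 1 c/c
Phenotype counts: 3 full color, 1 albino
albino: 1 out of 4 → fraction 1/4
Expected count = 1/4 × 388 = 97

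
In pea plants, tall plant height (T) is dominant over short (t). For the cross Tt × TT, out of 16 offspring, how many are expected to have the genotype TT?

Punnett square for Tt × TT:
Offspring genotypes: 2 TT, 2 Tt
Total offspring: 4
Count with target: 2
Probability: 2/4 = 1/2
Expected count = 1/2 × 16 = 8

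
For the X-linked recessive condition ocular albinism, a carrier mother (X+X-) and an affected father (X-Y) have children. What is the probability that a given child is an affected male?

Cross: X+X- × X-Y
Offspring: 1 X+X-, 1 X+Y, 1 X-X-, 1 X-Y
Probability of an affected male: 1/4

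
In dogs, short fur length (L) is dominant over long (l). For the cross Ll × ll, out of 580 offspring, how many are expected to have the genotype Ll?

Punnett square for Ll × ll:
Offspring genotypes: 2 Ll, 2 ll
Total offspring: 4
Count with target: 2
Probability: 2/4 = 1/2
Expected count = 1/2 × 580 = 290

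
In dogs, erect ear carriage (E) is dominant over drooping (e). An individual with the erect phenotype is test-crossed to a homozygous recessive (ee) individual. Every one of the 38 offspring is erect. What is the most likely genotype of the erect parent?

Test cross: ? × ee
All offspring are erect.
If the unknown parent were heterozygous (Ee), about half of 38 offspring would be drooping; none are. The unknown parent is most likely homozygous dominant (EE).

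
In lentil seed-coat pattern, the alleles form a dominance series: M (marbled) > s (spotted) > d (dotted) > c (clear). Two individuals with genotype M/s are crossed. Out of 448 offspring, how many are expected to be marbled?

Cross: M/s × M/s
Allele dominance: M > s > d > c
Offspring genotypes: 1 M/M, 2 M/s, 1 s/s
Phenotype counts: 3 marbled, 1 spotted
marbled: 3 out of 4 → fraction 3/4
Expected count = 3/4 × 448 = 336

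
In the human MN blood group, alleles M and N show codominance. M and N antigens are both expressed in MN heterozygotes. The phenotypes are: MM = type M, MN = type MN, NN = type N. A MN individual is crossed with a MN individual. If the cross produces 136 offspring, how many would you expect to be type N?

Punnett square for MN × MN:
Offspring genotypes: 1 MM, 2 MN, 1 NN
Phenotype counts: 1 type M, 2 type MN, 1 type N
type N: 1 out of 4 → fraction 1/4
Expected count = 1/4 × 136 = 34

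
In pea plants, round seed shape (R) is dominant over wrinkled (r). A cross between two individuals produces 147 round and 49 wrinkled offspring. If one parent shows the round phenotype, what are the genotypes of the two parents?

Observed offspring: 147 round, 49 wrinkled
The observed ratio simplifies to 3:1. Wrinkled (rr) offspring appear, so each parent must contribute one r allele. The parent stated to show round carries R, so it is Rr. The other parent is then either Rr or rr: Rr × rr would give a 1:1 split, whereas Rr × Rr gives 3:1 — matching the data. So both parents are heterozygous (Rr × Rr).
Parent genotypes: Rr × Rr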